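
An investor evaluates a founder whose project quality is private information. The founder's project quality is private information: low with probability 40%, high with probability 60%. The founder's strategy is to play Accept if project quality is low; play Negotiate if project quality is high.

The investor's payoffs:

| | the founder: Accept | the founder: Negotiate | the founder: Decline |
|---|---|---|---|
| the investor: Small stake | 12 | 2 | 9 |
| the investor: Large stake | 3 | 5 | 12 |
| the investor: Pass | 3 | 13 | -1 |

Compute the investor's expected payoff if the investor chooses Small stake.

E[Small stake] = 0.4·12 + 0.6·2 = 4.8 + 1.2 = 6

6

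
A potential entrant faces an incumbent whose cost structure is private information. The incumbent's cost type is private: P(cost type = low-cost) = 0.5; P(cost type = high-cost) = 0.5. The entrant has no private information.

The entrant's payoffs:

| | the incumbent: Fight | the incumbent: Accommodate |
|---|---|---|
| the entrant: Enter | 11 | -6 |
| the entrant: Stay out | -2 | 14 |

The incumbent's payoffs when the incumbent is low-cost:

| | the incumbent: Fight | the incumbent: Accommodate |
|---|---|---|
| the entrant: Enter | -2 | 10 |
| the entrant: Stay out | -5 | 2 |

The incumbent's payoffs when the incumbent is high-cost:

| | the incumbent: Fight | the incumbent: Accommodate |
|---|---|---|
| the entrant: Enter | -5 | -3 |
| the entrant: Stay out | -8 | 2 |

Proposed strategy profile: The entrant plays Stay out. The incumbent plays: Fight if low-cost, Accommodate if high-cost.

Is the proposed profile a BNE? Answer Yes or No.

No

The entrant plays Stay out: E[Stay out] = 0.5·(-2) + 0.5·(14) = 6; E[Enter] = 2.5. Best-responding. ✓
The incumbent (cost type low-cost), facing Stay out: Fight gives -5, Accommodate gives 2. Proposed Fight is not best — profitable deviation exists. ✗
The incumbent (cost type high-cost), facing Stay out: Fight gives -8, Accommodate gives 2. Proposed Accommodate is best. ✓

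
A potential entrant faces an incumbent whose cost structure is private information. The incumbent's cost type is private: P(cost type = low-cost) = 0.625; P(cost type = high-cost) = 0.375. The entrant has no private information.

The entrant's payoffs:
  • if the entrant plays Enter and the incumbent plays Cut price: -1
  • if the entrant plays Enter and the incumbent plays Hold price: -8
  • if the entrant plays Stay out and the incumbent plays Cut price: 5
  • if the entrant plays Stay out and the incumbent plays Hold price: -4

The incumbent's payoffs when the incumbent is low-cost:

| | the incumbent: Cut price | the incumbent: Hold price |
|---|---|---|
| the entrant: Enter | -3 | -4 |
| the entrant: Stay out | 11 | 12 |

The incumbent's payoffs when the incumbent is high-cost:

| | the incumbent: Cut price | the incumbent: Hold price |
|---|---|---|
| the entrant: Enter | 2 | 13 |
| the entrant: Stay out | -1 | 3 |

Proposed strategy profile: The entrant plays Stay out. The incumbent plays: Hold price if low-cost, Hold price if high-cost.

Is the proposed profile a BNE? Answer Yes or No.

Yes

The entrant plays Stay out: E[Stay out] = 0.625·(-4) + 0.375·(-4) = -4; E[Enter] = -8. Best-responding. ✓
The incumbent (cost type low-cost), facing Stay out: Cut price gives 11, Hold price gives 12. Proposed Hold price is best. ✓
The incumbent (cost type high-cost), facing Stay out: Cut price gives -1, Hold price gives 3. Proposed Hold price is best. ✓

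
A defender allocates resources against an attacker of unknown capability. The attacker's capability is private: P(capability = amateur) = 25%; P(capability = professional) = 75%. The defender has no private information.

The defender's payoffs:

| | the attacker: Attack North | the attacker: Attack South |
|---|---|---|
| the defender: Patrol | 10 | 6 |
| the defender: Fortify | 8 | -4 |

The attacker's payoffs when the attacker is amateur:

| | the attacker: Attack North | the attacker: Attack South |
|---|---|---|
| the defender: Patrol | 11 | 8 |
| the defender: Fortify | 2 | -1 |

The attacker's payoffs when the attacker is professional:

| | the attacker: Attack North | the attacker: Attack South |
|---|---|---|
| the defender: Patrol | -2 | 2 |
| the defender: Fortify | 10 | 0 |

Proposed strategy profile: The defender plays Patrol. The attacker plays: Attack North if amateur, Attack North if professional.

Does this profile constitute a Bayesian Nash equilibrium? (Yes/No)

No

A profile is a BNE iff every type of every player is best-responding given beliefs about the other side.
The defender plays Patrol: E[Patrol] = 0.25·(10) + 0.75·(10) = 10; E[Fortify] = 8. Best-responding. ✓
The attacker (capability amateur), facing Patrol: Attack North gives 11, Attack South gives 8. Proposed Attack North is best. ✓
The attacker (capability professional), facing Patrol: Attack North gives -2, Attack South gives 2. Proposed Attack North is not best — profitable deviation exists. ✗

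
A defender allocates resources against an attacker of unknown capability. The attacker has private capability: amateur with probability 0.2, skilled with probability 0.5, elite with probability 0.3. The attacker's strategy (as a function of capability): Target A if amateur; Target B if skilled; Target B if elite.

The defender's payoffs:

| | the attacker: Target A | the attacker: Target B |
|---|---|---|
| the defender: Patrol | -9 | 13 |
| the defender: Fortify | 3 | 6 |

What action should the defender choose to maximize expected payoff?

Patrol

E[Patrol] = 0.2·(-9) + 0.5·(13) + 0.3·(13) = 8.6
E[Fortify] = 0.2·(3) + 0.5·(6) + 0.3·(6) = 5.4
Best response: Patrol (8.6 is the largest).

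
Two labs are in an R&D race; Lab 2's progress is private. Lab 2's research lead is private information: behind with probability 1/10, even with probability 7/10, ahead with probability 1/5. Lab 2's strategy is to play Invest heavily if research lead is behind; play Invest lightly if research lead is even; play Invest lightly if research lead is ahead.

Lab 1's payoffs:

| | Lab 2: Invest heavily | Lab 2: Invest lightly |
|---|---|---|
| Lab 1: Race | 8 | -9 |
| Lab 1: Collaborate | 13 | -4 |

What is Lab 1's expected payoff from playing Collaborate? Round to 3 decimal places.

E[Collaborate] = 1/10·13 + 7/10·(-4) + 1/5·(-4) = 13/10 + (-14/5) + (-4/5) = -23/10

-2.300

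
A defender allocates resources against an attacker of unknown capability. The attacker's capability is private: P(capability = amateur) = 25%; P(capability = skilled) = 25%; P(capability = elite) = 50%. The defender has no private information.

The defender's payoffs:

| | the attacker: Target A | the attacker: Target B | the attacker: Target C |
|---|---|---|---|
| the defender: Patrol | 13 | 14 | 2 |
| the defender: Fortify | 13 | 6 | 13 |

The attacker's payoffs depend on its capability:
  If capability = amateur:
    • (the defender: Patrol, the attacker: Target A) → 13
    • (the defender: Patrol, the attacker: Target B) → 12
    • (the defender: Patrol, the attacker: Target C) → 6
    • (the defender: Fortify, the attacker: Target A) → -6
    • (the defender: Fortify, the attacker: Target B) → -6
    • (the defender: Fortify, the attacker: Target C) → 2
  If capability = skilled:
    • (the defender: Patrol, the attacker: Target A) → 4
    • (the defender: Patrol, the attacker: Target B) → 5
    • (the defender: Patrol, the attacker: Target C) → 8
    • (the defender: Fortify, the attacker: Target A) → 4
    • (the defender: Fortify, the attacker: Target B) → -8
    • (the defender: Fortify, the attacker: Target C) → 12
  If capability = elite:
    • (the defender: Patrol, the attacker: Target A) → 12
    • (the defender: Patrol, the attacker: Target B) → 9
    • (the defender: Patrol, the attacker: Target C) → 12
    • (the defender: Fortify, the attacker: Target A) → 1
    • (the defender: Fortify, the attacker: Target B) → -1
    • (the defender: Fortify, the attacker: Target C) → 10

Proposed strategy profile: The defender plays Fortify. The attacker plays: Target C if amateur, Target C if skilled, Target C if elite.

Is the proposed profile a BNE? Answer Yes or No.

The defender plays Fortify: E[Fortify] = 0.25·(13) + 0.25·(13) + 0.5·(13) = 13; E[Patrol] = 2. Best-responding. ✓
The attacker (capability amateur), facing Fortify: Target A gives -6, Target B gives -6, Target C gives 2. Proposed Target C is best. ✓
The attacker (capability skilled), facing Fortify: Target A gives 4, Target B gives -8, Target C gives 12. Proposed Target C is best. ✓
The attacker (capability elite), facing Fortify: Target A gives 1, Target B gives -1, Target C gives 10. Proposed Target C is best. ✓

Yes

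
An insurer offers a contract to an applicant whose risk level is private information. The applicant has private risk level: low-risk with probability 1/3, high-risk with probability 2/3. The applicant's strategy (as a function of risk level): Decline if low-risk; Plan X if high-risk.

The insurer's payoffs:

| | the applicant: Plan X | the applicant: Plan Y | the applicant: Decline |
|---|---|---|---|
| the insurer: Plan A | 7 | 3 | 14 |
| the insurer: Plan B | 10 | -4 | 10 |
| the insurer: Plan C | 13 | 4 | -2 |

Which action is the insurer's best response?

Plan B

Compute the insurer's expected payoff for each action, taking the expectation over the applicant's type.
E[Plan A] = 1/3·(14) + 2/3·(7) = 28/3
E[Plan B] = 1/3·(10) + 2/3·(10) = 10
E[Plan C] = 1/3·(-2) + 2/3·(13) = 8
Best response: Plan B (10 is the largest).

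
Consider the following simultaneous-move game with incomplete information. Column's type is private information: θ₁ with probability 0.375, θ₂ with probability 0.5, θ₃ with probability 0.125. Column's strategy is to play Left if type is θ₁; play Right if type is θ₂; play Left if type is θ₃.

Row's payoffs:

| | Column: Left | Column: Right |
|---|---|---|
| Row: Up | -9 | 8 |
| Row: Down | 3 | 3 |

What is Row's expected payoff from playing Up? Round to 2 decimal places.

-0.50

Take the expectation over Column's type, weighting each type's action by its prior probability.
E[Up] = 0.375·(-9) + 0.5·8 + 0.125·(-9) = (-3.375) + 4 + (-1.125) = -0.5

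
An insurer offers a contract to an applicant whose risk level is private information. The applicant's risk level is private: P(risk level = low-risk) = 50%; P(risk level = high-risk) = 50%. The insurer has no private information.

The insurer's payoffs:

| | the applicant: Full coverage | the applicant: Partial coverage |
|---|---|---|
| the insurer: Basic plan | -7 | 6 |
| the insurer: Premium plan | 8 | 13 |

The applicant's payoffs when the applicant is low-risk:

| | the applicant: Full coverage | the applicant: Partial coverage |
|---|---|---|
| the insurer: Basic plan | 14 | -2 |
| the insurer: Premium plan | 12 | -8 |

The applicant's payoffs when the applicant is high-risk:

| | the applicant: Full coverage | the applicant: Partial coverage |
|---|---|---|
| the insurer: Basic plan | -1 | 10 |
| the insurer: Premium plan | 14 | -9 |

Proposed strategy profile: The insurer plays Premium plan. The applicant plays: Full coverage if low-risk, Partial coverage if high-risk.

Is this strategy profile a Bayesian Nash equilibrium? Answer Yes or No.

No

The insurer plays Premium plan: E[Premium plan] = 0.5·(8) + 0.5·(13) = 10.5; E[Basic plan] = -0.5. Best-responding. ✓
The applicant (risk level low-risk), facing Premium plan: Full coverage gives 12, Partial coverage gives -8. Proposed Full coverage is best. ✓
The applicant (risk level high-risk), facing Premium plan: Full coverage gives 14, Partial coverage gives -9. Proposed Partial coverage is not best — profitable deviation exists. ✗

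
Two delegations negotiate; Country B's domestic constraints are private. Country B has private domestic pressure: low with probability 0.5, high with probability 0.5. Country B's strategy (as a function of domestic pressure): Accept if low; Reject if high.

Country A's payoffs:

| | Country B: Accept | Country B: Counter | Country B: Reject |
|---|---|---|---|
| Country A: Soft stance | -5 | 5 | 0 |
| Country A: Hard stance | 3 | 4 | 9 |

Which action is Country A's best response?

Hard stance

E[Soft stance] = 0.5·(-5) + 0.5·(0) = -2.5
E[Hard stance] = 0.5·(3) + 0.5·(9) = 6
Best response: Hard stance (6 is the largest).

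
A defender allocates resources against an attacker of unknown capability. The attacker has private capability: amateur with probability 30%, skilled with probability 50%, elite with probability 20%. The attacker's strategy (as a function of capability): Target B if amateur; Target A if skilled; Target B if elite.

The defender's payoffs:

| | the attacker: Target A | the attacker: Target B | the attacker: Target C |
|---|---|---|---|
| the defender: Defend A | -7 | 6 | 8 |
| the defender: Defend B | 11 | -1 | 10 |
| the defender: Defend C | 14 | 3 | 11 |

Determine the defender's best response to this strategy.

Defend C

E[Defend A] = 0.3·(6) + 0.5·(-7) + 0.2·(6) = -0.5
E[Defend B] = 0.3·(-1) + 0.5·(11) + 0.2·(-1) = 5
E[Defend C] = 0.3·(3) + 0.5·(14) + 0.2·(3) = 8.5
Best response: Defend C (8.5 is the largest).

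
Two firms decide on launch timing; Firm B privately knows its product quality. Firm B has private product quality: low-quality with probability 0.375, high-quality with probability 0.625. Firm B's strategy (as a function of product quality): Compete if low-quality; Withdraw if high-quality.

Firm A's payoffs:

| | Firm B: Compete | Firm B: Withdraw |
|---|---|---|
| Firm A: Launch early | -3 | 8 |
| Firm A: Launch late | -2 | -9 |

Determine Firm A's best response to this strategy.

Launch early

E[Launch early] = 0.375·(-3) + 0.625·(8) = 3.875
E[Launch late] = 0.375·(-2) + 0.625·(-9) = -6.375
Best response: Launch early (3.875 is the largest).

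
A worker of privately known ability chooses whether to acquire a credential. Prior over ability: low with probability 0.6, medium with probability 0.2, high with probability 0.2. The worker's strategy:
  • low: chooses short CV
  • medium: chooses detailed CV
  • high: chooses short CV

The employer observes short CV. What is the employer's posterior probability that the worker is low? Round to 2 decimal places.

0.75

P(short CV) = 0.6·1 + 0.2·0 + 0.2·1 = 0.8
P(low | short CV) = (0.6·1) / 0.8 = 0.6 / 0.8 = 0.75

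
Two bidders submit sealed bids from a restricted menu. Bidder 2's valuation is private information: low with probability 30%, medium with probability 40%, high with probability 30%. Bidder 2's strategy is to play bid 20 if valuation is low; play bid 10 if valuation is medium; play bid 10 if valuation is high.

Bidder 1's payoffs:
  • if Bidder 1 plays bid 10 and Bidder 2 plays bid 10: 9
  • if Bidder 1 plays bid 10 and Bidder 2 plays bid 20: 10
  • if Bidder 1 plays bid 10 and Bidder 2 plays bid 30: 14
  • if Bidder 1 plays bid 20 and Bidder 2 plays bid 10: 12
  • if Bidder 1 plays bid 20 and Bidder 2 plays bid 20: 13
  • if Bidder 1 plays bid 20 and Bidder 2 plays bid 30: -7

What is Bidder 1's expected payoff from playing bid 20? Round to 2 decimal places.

Take the expectation over Bidder 2's valuation, weighting each type's action by its prior probability.
E[bid 20] = 0.3·13 + 0.4·12 + 0.3·12 = 3.9 + 4.8 + 3.6 = 12.3

12.30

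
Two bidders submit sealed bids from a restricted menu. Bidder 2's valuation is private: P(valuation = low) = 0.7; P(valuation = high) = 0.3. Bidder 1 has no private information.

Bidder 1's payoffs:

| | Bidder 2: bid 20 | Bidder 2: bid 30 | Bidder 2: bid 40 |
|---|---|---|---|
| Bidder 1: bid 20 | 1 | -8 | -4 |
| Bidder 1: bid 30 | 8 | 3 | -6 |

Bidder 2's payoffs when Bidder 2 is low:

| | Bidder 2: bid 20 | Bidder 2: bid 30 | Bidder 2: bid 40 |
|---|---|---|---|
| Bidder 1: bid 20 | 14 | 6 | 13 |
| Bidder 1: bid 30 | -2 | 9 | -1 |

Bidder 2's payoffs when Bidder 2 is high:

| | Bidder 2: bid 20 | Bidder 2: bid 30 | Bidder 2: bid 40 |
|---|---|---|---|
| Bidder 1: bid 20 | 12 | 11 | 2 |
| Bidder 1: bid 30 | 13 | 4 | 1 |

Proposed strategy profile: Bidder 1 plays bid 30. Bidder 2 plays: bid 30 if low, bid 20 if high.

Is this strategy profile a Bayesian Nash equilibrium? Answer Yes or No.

Yes

A profile is a BNE iff every type of every player is best-responding given beliefs about the other side.
Bidder 1 plays bid 30: E[bid 30] = 0.7·(3) + 0.3·(8) = 4.5; E[bid 20] = -5.3. Best-responding. ✓
Bidder 2 (valuation low), facing bid 30: bid 20 gives -2, bid 30 gives 9, bid 40 gives -1. Proposed bid 30 is best. ✓
Bidder 2 (valuation high), facing bid 30: bid 20 gives 13, bid 30 gives 4, bid 40 gives 1. Proposed bid 20 is best. ✓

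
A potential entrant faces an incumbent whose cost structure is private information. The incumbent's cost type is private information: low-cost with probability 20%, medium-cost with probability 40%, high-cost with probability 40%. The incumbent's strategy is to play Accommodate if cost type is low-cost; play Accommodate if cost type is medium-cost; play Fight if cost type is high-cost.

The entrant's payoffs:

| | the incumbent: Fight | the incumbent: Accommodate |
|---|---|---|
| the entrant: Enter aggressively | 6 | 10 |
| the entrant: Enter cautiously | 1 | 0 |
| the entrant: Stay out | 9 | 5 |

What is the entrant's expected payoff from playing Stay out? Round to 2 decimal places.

E[Stay out] = 0.2·5 + 0.4·5 + 0.4·9 = 1 + 2 + 3.6 = 6.6

6.60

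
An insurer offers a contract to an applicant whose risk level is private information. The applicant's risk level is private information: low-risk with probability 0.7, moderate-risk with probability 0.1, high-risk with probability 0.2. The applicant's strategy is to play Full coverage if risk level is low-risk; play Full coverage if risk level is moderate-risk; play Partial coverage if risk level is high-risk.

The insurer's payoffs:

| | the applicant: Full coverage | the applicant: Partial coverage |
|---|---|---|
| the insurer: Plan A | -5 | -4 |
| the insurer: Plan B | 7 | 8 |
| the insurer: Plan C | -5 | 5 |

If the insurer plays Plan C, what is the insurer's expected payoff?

-3

E[Plan C] = 0.7·(-5) + 0.1·(-5) + 0.2·5 = (-3.5) + (-0.5) + 1 = -3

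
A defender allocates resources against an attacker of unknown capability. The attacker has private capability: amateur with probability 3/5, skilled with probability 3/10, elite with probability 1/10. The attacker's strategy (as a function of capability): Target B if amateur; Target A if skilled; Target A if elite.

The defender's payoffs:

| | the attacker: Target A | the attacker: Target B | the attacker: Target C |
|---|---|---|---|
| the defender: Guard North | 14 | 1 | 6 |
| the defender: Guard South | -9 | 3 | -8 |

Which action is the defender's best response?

Compute the defender's expected payoff for each action, taking the expectation over the attacker's type.
E[Guard North] = 3/5·(1) + 3/10·(14) + 1/10·(14) = 31/5
E[Guard South] = 3/5·(3) + 3/10·(-9) + 1/10·(-9) = -9/5
Best response: Guard North (31/5 is the largest).

Guard North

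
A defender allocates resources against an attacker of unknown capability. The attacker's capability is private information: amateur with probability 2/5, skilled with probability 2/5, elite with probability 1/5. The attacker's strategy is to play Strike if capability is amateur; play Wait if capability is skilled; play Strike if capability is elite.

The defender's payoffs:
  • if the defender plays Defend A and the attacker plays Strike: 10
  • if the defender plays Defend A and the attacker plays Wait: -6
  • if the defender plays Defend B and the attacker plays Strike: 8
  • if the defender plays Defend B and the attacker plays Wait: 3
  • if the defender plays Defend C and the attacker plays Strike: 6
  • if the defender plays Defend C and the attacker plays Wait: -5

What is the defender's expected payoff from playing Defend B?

E[Defend B] = 2/5·8 + 2/5·3 + 1/5·8 = 16/5 + 6/5 + 8/5 = 6

6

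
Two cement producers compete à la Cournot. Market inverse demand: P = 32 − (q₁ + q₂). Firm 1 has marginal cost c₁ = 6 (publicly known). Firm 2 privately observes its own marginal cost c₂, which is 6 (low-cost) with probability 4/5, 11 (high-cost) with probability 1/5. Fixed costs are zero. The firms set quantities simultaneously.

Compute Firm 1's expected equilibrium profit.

81

Each type of Firm 2 best-responds to q₁; Firm 1 best-responds to the expected q₂ over Firm 2's types.
Firm 2 with cost c maximizes (32 − (q₁+q₂) − c)·q₂, giving q₂(c) = (32 − c − q₁)/2.
E[c₂] = 4/5·6 + 1/5·11 = 7
Firm 1's FOC against E[q₂] yields q₁ = (32 − 2·6 + E[c₂])/3 = (32 − 12 + 7)/3 = 9.
E[P] = 32 − (q₁ + E[q₂]) = 15; Firm 1's expected profit = (E[P] − 6)·q₁ = (15 − 6)·9 = 81.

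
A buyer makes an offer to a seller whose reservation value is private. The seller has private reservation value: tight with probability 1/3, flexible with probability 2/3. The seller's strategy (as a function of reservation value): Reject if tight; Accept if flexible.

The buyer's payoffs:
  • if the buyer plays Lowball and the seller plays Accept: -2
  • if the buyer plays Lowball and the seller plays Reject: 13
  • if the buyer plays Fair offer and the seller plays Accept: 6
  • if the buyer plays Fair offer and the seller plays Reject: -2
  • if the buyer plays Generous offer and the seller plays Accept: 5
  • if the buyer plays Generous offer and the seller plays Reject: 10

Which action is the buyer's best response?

Generous offer

E[Lowball] = 1/3·(13) + 2/3·(-2) = 3
E[Fair offer] = 1/3·(-2) + 2/3·(6) = 10/3
E[Generous offer] = 1/3·(10) + 2/3·(5) = 20/3
Best response: Generous offer (20/3 is the largest).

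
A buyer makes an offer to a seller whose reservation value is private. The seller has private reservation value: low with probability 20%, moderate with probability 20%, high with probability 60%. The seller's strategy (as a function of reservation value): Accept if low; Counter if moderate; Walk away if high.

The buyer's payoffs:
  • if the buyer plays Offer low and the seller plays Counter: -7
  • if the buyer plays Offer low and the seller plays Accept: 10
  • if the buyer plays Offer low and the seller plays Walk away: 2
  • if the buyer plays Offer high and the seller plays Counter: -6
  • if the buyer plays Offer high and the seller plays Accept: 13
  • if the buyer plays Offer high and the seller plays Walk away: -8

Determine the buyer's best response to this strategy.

E[Offer low] = 0.2·(10) + 0.2·(-7) + 0.6·(2) = 1.8
E[Offer high] = 0.2·(13) + 0.2·(-6) + 0.6·(-8) = -3.4
Best response: Offer low (1.8 is the largest).

Offer low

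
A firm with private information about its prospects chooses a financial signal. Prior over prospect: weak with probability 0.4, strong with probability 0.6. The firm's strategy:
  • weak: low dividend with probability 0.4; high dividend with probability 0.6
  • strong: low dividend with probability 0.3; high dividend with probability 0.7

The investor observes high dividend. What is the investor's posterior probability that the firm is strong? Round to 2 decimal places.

P(high dividend) = 0.4·0.6 + 0.6·0.7 = 0.66
P(strong | high dividend) = (0.6·0.7) / 0.66 = 0.42 / 0.66 = 0.636364

0.64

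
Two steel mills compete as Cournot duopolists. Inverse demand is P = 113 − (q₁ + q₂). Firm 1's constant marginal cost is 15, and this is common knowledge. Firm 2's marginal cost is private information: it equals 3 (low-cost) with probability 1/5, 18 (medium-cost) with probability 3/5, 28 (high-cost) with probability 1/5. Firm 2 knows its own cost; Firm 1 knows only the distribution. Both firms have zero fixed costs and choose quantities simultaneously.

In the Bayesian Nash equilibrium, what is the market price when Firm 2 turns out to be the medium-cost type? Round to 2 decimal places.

48.83

Firm 2 with cost c maximizes (113 − (q₁+q₂) − c)·q₂, giving q₂(c) = (113 − c − q₁)/2.
E[c₂] = 1/5·3 + 3/5·18 + 1/5·28 = 17
Firm 1's FOC against E[q₂] yields q₁ = (113 − 2·15 + E[c₂])/3 = (113 − 30 + 17)/3 = 33.3333.
q₂(medium-cost) = 30.8333, so P = 113 − (33.3333 + 30.8333) = 48.8333.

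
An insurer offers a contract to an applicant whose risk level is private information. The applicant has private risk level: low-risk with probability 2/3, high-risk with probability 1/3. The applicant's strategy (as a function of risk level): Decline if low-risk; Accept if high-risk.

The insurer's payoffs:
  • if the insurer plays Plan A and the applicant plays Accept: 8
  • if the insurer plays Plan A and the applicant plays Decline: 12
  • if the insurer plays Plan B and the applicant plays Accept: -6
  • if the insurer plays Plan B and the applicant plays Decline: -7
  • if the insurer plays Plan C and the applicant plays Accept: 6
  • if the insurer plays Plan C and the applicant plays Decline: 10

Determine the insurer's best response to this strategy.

E[Plan A] = 2/3·(12) + 1/3·(8) = 32/3
E[Plan B] = 2/3·(-7) + 1/3·(-6) = -20/3
E[Plan C] = 2/3·(10) + 1/3·(6) = 26/3
Best response: Plan A (32/3 is the largest).

Plan A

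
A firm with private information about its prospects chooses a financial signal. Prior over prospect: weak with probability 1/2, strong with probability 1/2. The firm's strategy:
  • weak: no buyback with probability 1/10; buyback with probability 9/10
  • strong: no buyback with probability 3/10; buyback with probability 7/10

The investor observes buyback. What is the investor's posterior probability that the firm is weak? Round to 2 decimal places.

Apply Bayes' rule using the sender's strategy as the likelihood.
P(buyback) = (1/2)·(9/10) + (1/2)·(7/10) = 4/5
P(weak | buyback) = ((1/2)·(9/10)) / (4/5) = (9/20) / (4/5) = 9/16

0.56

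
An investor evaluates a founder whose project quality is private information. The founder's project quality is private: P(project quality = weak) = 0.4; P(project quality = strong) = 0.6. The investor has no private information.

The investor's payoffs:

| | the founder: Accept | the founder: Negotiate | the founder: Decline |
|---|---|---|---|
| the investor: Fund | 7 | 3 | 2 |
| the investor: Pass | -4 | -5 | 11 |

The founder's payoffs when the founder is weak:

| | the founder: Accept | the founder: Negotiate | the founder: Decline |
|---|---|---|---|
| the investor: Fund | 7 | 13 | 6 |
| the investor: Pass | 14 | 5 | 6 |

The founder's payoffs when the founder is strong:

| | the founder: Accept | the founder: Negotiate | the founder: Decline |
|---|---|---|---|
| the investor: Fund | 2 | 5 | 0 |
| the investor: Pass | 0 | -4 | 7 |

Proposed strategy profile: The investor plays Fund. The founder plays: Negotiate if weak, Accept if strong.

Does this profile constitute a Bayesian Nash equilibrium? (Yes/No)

No

The investor plays Fund: E[Fund] = 0.4·(3) + 0.6·(7) = 5.4; E[Pass] = -4.4. Best-responding. ✓
The founder (project quality weak), facing Fund: Accept gives 7, Negotiate gives 13, Decline gives 6. Proposed Negotiate is best. ✓
The founder (project quality strong), facing Fund: Accept gives 2, Negotiate gives 5, Decline gives 0. Proposed Accept is not best — profitable deviation exists. ✗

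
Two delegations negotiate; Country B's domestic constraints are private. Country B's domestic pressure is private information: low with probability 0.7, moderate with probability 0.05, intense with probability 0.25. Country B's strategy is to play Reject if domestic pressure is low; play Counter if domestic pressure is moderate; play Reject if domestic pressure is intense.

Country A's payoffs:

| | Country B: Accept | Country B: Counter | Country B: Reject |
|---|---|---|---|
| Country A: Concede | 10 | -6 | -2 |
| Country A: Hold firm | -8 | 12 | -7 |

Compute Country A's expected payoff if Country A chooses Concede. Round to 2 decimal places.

Take the expectation over Country B's domestic pressure, weighting each type's action by its prior probability.
E[Concede] = 0.7·(-2) + 0.05·(-6) + 0.25·(-2) = (-1.4) + (-0.3) + (-0.5) = -2.2

-2.20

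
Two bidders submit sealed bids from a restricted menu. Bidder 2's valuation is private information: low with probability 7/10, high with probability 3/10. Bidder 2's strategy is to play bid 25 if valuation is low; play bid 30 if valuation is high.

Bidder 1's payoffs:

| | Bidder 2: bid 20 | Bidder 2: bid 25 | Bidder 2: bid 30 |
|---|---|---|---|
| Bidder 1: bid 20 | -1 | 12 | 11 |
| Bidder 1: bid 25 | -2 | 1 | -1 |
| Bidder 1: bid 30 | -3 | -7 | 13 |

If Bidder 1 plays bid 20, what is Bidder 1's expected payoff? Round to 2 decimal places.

11.70

E[bid 20] = 7/10·12 + 3/10·11 = 42/5 + 33/10 = 117/10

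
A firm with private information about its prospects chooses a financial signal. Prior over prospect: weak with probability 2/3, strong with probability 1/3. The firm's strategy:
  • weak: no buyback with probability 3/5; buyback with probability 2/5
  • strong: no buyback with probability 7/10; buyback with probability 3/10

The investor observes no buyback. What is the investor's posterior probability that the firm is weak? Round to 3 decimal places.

0.632

Apply Bayes' rule using the sender's strategy as the likelihood.
P(no buyback) = (2/3)·(3/5) + (1/3)·(7/10) = 19/30
P(weak | no buyback) = ((2/3)·(3/5)) / (19/30) = (2/5) / (19/30) = 12/19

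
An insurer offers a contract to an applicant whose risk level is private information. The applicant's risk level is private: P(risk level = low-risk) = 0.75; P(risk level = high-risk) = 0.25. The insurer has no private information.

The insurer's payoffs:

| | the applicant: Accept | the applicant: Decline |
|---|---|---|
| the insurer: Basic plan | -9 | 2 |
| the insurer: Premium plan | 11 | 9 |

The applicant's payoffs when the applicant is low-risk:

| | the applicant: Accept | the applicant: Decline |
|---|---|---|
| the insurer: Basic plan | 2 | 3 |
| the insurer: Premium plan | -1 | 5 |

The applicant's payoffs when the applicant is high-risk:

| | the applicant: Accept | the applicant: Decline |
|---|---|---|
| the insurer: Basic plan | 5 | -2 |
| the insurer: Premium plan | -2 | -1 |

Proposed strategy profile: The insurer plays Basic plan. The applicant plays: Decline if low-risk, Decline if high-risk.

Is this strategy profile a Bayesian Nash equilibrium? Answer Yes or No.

No

A profile is a BNE iff every type of every player is best-responding given beliefs about the other side.
The insurer plays Basic plan: E[Basic plan] = 0.75·(2) + 0.25·(2) = 2; E[Premium plan] = 9. Not best-responding. ✗
The applicant (risk level low-risk), facing Basic plan: Accept gives 2, Decline gives 3. Proposed Decline is best. ✓
The applicant (risk level high-risk), facing Basic plan: Accept gives 5, Decline gives -2. Proposed Decline is not best — profitable deviation exists. ✗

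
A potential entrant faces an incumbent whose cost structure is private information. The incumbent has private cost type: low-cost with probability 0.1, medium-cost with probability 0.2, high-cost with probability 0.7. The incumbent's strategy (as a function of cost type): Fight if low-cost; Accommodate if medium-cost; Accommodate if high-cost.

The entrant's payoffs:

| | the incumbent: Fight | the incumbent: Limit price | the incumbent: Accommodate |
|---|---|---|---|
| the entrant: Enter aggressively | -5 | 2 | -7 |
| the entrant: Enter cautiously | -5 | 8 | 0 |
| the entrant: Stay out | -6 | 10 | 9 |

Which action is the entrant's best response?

Compute the entrant's expected payoff for each action, taking the expectation over the incumbent's type.
E[Enter aggressively] = 0.1·(-5) + 0.2·(-7) + 0.7·(-7) = -6.8
E[Enter cautiously] = 0.1·(-5) + 0.2·(0) + 0.7·(0) = -0.5
E[Stay out] = 0.1·(-6) + 0.2·(9) + 0.7·(9) = 7.5
Best response: Stay out (7.5 is the largest).

Stay out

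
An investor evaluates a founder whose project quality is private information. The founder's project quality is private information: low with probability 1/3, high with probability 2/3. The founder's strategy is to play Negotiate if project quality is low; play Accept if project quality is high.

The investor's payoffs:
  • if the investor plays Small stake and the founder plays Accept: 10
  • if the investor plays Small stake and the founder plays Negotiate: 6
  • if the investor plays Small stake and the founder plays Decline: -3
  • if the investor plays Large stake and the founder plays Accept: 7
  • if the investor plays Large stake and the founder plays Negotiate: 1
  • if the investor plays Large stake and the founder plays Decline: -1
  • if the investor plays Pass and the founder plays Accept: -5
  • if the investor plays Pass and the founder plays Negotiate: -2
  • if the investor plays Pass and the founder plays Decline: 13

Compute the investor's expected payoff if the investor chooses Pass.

E[Pass] = 1/3·(-2) + 2/3·(-5) = (-2/3) + (-10/3) = -4

-4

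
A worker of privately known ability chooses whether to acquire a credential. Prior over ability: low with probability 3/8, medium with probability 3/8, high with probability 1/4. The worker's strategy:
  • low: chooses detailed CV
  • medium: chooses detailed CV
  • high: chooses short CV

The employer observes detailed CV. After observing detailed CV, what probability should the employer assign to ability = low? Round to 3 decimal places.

0.500

Apply Bayes' rule using the sender's strategy as the likelihood.
P(detailed CV) = (3/8)·1 + (3/8)·1 + (1/4)·0 = 3/4
P(low | detailed CV) = ((3/8)·1) / (3/4) = (3/8) / (3/4) = 1/2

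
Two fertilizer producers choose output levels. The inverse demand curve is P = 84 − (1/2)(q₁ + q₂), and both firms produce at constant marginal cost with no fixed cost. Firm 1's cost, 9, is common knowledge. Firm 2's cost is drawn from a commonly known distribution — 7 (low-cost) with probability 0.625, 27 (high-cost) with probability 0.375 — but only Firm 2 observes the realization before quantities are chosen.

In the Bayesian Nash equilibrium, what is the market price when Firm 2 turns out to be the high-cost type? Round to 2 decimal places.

42.08

Firm 2 with cost c maximizes (84 − (1/2)(q₁+q₂) − c)·q₂, giving q₂(c) = (84 − c − (1/2)q₁).
E[c₂] = 0.625·7 + 0.375·27 = 14.5
Firm 1's FOC against E[q₂] yields q₁ = (84 − 2·9 + E[c₂])/(3/2) = (84 − 18 + 14.5)/(3/2) = 53.6667.
q₂(high-cost) = 30.1667, so P = 84 − (1/2)·(53.6667 + 30.1667) = 42.0833.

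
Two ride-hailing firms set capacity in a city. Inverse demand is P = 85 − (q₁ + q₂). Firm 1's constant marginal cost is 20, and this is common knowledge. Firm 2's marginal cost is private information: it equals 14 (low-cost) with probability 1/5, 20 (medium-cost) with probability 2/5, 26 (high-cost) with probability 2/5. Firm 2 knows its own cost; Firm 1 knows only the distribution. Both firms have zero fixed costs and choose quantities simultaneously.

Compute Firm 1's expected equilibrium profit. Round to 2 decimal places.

486.94

Firm 2 with cost c maximizes (85 − (q₁+q₂) − c)·q₂, giving q₂(c) = (85 − c − q₁)/2.
E[c₂] = 1/5·14 + 2/5·20 + 2/5·26 = 21.2
Firm 1's FOC against E[q₂] yields q₁ = (85 − 2·20 + E[c₂])/3 = (85 − 40 + 21.2)/3 = 22.0667.
E[P] = 85 − (q₁ + E[q₂]) = 42.0667; Firm 1's expected profit = (E[P] − 20)·q₁ = (42.0667 − 20)·22.0667 = 486.938.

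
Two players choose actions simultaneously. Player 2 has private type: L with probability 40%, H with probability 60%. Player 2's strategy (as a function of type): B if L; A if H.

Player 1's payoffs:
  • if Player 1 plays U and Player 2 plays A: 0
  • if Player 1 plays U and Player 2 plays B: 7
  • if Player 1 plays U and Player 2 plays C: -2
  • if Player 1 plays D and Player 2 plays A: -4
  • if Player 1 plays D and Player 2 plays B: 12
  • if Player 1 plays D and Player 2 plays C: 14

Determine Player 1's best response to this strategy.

Compute Player 1's expected payoff for each action, taking the expectation over Player 2's type.
E[U] = 0.4·(7) + 0.6·(0) = 2.8
E[D] = 0.4·(12) + 0.6·(-4) = 2.4
Best response: U (2.8 is the largest).

U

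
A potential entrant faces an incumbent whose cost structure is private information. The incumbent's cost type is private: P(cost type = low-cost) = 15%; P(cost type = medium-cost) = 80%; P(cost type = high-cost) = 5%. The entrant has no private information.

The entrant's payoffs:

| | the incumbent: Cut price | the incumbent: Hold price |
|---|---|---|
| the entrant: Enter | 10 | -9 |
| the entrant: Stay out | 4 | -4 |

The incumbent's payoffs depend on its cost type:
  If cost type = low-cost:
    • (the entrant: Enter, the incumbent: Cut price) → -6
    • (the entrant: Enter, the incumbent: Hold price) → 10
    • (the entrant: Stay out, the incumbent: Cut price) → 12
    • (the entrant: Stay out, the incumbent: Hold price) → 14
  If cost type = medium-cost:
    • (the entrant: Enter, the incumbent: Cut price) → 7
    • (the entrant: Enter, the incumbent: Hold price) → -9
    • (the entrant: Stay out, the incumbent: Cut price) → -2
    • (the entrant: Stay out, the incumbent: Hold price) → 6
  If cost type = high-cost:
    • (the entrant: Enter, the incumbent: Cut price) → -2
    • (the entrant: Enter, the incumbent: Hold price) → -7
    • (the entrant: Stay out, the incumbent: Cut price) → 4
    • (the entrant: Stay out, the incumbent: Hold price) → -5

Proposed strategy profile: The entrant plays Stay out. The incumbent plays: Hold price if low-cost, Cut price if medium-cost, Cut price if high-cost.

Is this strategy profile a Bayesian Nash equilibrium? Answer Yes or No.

No

The entrant plays Stay out: E[Stay out] = 0.15·(-4) + 0.8·(4) + 0.05·(4) = 2.8; E[Enter] = 7.15. Not best-responding. ✗
The incumbent (cost type low-cost), facing Stay out: Cut price gives 12, Hold price gives 14. Proposed Hold price is best. ✓
The incumbent (cost type medium-cost), facing Stay out: Cut price gives -2, Hold price gives 6. Proposed Cut price is not best — profitable deviation exists. ✗
The incumbent (cost type high-cost), facing Stay out: Cut price gives 4, Hold price gives -5. Proposed Cut price is best. ✓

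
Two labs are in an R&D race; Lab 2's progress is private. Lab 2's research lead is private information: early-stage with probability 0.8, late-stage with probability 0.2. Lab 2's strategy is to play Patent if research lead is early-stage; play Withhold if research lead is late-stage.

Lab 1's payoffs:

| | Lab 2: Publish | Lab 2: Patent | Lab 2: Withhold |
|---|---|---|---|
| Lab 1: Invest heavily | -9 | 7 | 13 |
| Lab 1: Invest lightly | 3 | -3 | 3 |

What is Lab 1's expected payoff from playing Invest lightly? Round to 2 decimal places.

E[Invest lightly] = 0.8·(-3) + 0.2·3 = (-2.4) + 0.6 = -1.8

-1.80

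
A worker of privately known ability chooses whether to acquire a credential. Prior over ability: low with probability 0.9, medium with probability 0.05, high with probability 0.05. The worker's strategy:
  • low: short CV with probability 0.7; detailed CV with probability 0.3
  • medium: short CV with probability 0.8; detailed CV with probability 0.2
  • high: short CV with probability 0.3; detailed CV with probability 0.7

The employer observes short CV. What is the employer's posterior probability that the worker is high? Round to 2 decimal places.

P(short CV) = 0.9·0.7 + 0.05·0.8 + 0.05·0.3 = 0.685
P(high | short CV) = (0.05·0.3) / 0.685 = 0.015 / 0.685 = 0.0218978

0.02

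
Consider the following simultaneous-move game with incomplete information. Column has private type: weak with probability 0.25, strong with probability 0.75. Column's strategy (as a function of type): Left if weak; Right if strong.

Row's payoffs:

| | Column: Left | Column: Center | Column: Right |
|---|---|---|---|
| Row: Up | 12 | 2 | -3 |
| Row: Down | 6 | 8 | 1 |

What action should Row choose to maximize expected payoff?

E[Up] = 0.25·(12) + 0.75·(-3) = 0.75
E[Down] = 0.25·(6) + 0.75·(1) = 2.25
Best response: Down (2.25 is the largest).

Down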